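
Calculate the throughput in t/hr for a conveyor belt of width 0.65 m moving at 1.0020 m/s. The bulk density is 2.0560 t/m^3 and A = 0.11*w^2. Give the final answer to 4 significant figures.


A = 0.11 * 0.65^2 = 0.046475 m^2
C = 0.046475 * 1.0020 * 2.0560 * 3600
C = 344.7 t/hr


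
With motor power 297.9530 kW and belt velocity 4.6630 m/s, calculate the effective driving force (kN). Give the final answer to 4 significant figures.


Te = P / v = 297.9530 / 4.6630
Te = 63.90 kN


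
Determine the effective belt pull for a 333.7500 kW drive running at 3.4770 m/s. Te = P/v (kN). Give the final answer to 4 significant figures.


Te = P / v = 333.7500 / 3.4770
Te = 95.99 kN


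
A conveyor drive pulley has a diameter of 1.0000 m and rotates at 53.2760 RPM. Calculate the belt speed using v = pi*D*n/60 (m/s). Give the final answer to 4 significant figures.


v = pi * 1.0000 * 53.2760 / 60
v = 2.790 m/s


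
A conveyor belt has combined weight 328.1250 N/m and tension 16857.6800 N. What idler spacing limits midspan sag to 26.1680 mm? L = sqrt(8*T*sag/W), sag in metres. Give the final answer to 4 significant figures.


sag = 26.1680/1000 = 0.026168 m
L = sqrt(8 * 16857.6800 * 0.026168 / 328.1250)
L = 3.280 m


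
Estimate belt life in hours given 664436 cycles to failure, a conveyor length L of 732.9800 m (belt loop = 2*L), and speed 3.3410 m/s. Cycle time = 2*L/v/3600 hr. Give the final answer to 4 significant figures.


cycle_time = 2 * 732.9800 / 3.3410 / 3600 = 0.121883 hr
life = 664436 * 0.121883 = 80980 hours


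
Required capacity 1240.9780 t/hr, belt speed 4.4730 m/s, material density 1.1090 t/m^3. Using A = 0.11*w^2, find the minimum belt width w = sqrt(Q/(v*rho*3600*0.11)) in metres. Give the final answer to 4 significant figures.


A_req = 1240.9780 / (4.4730 * 1.1090 * 3600) = 0.0694914 m^2
w = sqrt(0.0694914 / 0.11)
w = 0.7948 m


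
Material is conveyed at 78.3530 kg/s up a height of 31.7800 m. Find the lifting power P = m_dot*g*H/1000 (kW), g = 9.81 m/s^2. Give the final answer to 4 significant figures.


P = 78.3530 * 9.81 * 31.7800 / 1000
P = 24.43 kW


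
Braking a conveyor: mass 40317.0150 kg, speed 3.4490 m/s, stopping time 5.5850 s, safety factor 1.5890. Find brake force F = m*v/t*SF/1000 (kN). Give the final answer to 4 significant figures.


F = 40317.0150 * 3.4490 / 5.5850 * 1.5890 / 1000
F = 39.56 kN


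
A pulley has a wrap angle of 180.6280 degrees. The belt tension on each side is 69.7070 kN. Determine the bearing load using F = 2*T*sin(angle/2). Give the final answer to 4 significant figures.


F = 2 * 69.7070 * sin(180.6280/2 deg)
F = 139.4 kN


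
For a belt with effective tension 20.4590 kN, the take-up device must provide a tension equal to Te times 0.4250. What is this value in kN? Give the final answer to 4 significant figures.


T_tu = 20.4590 * 0.4250
T_tu = 8.695 kN


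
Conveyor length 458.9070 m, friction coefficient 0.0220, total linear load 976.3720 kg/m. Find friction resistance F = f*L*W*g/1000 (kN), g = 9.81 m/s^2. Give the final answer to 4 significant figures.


F = 0.0220 * 458.9070 * 976.3720 * 9.81 / 1000
F = 96.70 kN


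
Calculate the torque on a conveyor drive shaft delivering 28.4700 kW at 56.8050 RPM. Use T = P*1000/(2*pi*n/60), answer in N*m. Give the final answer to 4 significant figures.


omega = 2*pi*56.8050/60 = 5.94861 rad/s
T = 28.4700*1000 / 5.94861
T = 4786 N*m


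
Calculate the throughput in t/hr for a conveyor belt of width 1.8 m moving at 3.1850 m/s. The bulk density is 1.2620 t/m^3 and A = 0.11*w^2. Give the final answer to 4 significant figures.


A = 0.11 * 1.8^2 = 0.3564 m^2
C = 0.3564 * 3.1850 * 1.2620 * 3600
C = 5157 t/hr


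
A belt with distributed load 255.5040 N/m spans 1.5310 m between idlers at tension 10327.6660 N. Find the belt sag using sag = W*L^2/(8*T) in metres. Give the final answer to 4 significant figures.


sag = 255.5040 * 1.5310^2 / (8 * 10327.6660)
sag = 0.007249 m


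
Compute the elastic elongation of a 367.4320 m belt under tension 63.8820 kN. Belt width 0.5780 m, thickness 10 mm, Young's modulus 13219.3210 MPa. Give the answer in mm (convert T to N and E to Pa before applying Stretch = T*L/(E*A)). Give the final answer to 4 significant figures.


A = 0.5780 * 0.01 = 0.00578 m^2
Stretch = 63.8820*1000 * 367.4320 / (13219.3210e6 * 0.00578) * 1000
Stretch = 307.2 mm


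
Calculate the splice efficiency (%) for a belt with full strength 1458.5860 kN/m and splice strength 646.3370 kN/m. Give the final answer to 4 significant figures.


Eff = 646.3370 / 1458.5860 * 100
Eff = 44.31 %


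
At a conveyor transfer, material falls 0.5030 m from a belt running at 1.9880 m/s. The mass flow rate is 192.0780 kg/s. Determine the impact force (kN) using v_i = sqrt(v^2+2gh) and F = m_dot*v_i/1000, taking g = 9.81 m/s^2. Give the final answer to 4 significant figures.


v_i = sqrt(1.9880^2 + 2*9.81*0.5030) = 3.71766 m/s
F = 192.0780 * 3.71766 / 1000
F = 0.7141 kN


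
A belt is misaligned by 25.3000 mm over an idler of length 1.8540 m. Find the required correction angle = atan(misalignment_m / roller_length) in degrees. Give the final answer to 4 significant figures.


misalign_m = 25.3000 / 1000 = 0.025300 m
angle = atan(0.025300 / 1.8540)
angle = 0.7818 deg


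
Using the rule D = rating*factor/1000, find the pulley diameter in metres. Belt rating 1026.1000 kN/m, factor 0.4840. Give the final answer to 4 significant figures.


D = 1026.1000 * 0.4840 / 1000
D = 0.4966 m


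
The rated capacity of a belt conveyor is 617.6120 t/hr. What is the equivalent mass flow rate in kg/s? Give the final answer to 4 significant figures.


m_dot = 617.6120 * 1000 / 3600
m_dot = 171.6 kg/s


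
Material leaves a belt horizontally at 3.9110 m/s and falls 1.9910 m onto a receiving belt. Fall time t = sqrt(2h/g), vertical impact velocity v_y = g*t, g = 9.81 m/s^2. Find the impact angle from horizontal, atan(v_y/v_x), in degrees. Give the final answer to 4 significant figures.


t = sqrt(2*1.9910/9.81) = 0.637112 s
v_y = 9.81 * 0.637112 = 6.25007 m/s
angle = atan(6.25007 / 3.9110) = 57.96 deg


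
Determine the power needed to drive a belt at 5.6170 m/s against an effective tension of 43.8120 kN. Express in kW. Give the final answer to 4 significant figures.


P = Te * v = 43.8120 * 5.6170
P = 246.1 kW


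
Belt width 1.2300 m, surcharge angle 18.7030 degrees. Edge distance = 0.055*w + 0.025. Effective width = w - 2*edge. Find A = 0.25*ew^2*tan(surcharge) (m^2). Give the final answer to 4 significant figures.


edge = 0.055*1.2300 + 0.025 = 0.09265 m
ew = 1.2300 - 2*0.09265 = 1.0447 m
A = 0.25 * 1.0447^2 * tan(18.7030 deg)
A = 0.09237 m^2


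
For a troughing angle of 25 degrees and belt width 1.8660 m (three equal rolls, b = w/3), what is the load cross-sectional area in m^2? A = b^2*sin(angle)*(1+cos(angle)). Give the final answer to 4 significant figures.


b = 1.8660/3 = 0.622 m
A = 0.622^2 * sin(25 deg) * (1 + cos(25 deg))
A = 0.3117 m^2


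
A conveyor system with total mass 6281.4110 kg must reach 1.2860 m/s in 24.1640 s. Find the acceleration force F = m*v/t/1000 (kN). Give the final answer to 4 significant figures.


F = 6281.4110 * 1.2860 / 24.1640 / 1000
F = 0.3343 kN


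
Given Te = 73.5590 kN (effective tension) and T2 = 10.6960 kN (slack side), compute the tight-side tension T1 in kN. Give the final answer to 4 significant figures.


T1 = Te + T2 = 73.5590 + 10.6960
T1 = 84.25 kN


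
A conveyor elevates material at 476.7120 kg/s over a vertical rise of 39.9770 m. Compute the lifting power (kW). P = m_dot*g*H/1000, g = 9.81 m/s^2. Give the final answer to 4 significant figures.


P = 476.7120 * 9.81 * 39.9770 / 1000
P = 187.0 kW


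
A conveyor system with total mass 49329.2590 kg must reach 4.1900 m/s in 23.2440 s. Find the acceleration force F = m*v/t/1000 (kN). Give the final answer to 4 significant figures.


F = 49329.2590 * 4.1900 / 23.2440 / 1000
F = 8.892 kN


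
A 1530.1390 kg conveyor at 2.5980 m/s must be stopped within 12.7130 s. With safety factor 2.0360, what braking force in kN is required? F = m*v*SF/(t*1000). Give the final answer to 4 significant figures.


F = 1530.1390 * 2.5980 / 12.7130 * 2.0360 / 1000
F = 0.6366 kN


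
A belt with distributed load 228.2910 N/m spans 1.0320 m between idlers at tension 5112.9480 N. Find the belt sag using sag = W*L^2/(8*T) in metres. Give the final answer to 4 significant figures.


sag = 228.2910 * 1.0320^2 / (8 * 5112.9480)
sag = 0.005944 m


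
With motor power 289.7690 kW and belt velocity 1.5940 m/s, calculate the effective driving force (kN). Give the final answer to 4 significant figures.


Te = P / v = 289.7690 / 1.5940
Te = 181.8 kN


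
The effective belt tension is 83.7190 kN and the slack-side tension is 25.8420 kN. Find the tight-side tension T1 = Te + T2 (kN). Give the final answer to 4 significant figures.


T1 = Te + T2 = 83.7190 + 25.8420
T1 = 109.6 kN


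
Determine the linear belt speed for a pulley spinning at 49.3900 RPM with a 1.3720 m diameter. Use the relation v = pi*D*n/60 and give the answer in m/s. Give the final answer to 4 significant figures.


v = pi * 1.3720 * 49.3900 / 60
v = 3.548 m/s


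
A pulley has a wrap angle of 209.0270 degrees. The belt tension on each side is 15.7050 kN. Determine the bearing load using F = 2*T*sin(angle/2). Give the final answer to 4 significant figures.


F = 2 * 15.7050 * sin(209.0270/2 deg)
F = 30.41 kN


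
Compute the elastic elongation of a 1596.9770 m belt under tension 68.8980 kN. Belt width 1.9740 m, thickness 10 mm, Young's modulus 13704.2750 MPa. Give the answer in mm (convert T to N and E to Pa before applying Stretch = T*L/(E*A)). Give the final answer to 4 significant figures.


A = 1.9740 * 0.01 = 0.01974 m^2
Stretch = 68.8980*1000 * 1596.9770 / (13704.2750e6 * 0.01974) * 1000
Stretch = 406.7 mm


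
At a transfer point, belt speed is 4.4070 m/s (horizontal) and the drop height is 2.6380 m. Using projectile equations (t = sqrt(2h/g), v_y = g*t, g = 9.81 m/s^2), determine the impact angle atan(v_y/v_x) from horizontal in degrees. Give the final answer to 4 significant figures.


t = sqrt(2*2.6380/9.81) = 0.733361 s
v_y = 9.81 * 0.733361 = 7.19427 m/s
angle = atan(7.19427 / 4.4070) = 58.51 deg


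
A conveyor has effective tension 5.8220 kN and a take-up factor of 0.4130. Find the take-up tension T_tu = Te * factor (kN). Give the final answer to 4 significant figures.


T_tu = 5.8220 * 0.4130
T_tu = 2.404 kN


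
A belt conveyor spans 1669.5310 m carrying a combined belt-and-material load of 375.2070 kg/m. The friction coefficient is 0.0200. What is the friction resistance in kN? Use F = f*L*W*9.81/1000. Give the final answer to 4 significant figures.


F = 0.0200 * 1669.5310 * 375.2070 * 9.81 / 1000
F = 122.9 kN


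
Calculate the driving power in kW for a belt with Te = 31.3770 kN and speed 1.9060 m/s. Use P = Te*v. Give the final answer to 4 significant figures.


P = Te * v = 31.3770 * 1.9060
P = 59.80 kW


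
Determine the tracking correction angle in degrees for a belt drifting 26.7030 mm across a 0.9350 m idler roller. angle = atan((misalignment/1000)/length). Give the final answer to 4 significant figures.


misalign_m = 26.7030 / 1000 = 0.026703 m
angle = atan(0.026703 / 0.9350)
angle = 1.636 deg


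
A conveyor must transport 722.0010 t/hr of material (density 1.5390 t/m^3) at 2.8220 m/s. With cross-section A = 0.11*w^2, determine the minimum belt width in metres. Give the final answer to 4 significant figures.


A_req = 722.0010 / (2.8220 * 1.5390 * 3600) = 0.0461785 m^2
w = sqrt(0.0461785 / 0.11)
w = 0.6479 m


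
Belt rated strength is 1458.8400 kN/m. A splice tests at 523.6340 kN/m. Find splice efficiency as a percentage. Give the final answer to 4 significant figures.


Eff = 523.6340 / 1458.8400 * 100
Eff = 35.89 %


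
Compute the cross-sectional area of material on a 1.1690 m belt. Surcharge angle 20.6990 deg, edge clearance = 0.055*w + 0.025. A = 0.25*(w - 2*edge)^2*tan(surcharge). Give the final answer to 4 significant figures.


edge = 0.055*1.1690 + 0.025 = 0.089295 m
ew = 1.1690 - 2*0.089295 = 0.99041 m
A = 0.25 * 0.99041^2 * tan(20.6990 deg)
A = 0.09266 m^2


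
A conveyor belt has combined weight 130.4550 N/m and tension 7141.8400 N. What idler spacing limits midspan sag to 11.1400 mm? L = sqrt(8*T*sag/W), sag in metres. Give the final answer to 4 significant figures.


sag = 11.1400/1000 = 0.011140 m
L = sqrt(8 * 7141.8400 * 0.011140 / 130.4550)
L = 2.209 m


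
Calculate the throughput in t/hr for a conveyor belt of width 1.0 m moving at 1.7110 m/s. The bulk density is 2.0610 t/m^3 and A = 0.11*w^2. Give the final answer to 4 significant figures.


A = 0.11 * 1.0^2 = 0.11 m^2
C = 0.11 * 1.7110 * 2.0610 * 3600
C = 1396 t/hr


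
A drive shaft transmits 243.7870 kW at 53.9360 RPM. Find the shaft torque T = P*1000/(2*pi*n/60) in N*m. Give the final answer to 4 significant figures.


omega = 2*pi*53.9360/60 = 5.64816 rad/s
T = 243.7870*1000 / 5.64816
T = 43160 N*m


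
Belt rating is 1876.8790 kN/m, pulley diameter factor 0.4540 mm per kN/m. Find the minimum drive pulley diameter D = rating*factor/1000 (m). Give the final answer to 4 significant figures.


D = 1876.8790 * 0.4540 / 1000
D = 0.8521 m


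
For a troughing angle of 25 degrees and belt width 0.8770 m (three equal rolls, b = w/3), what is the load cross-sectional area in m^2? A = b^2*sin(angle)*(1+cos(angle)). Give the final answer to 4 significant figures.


b = 0.8770/3 = 0.292333 m
A = 0.292333^2 * sin(25 deg) * (1 + cos(25 deg))
A = 0.06885 m^2


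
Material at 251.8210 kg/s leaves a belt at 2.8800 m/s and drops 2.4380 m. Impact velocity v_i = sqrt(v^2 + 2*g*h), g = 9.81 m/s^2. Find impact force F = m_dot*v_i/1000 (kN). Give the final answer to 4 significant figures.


v_i = sqrt(2.8800^2 + 2*9.81*2.4380) = 7.49186 m/s
F = 251.8210 * 7.49186 / 1000
F = 1.887 kN


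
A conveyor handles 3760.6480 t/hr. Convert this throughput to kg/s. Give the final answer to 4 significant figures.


m_dot = 3760.6480 * 1000 / 3600
m_dot = 1045 kg/s


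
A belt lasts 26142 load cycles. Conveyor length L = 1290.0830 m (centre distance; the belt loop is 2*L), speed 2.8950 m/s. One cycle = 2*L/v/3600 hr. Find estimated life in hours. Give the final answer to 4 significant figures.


cycle_time = 2 * 1290.0830 / 2.8950 / 3600 = 0.247569 hr
life = 26142 * 0.247569 = 6472 hours


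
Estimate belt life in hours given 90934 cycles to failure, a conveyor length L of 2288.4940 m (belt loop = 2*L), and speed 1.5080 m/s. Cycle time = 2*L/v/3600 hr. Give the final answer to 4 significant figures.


cycle_time = 2 * 2288.4940 / 1.5080 / 3600 = 0.843094 hr
life = 90934 * 0.843094 = 76670 hours


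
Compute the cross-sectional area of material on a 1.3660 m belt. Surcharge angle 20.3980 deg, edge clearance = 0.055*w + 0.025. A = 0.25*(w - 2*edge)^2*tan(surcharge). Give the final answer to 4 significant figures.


edge = 0.055*1.3660 + 0.025 = 0.10013 m
ew = 1.3660 - 2*0.10013 = 1.16574 m
A = 0.25 * 1.16574^2 * tan(20.3980 deg)
A = 0.1263 m^2


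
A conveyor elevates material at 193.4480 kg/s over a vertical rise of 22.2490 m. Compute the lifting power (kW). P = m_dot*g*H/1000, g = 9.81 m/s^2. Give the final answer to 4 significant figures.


P = 193.4480 * 9.81 * 22.2490 / 1000
P = 42.22 kW


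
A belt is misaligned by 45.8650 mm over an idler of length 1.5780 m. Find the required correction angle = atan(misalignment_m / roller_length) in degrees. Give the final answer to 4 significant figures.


misalign_m = 45.8650 / 1000 = 0.045865 m
angle = atan(0.045865 / 1.5780)
angle = 1.665 deg


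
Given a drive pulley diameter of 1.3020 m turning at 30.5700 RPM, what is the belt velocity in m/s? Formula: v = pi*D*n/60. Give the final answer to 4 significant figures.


v = pi * 1.3020 * 30.5700 / 60
v = 2.084 m/s


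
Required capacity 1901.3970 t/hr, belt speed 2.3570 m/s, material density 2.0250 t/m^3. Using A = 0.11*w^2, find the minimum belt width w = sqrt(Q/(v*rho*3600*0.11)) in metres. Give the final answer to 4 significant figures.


A_req = 1901.3970 / (2.3570 * 2.0250 * 3600) = 0.110659 m^2
w = sqrt(0.110659 / 0.11)
w = 1.003 m


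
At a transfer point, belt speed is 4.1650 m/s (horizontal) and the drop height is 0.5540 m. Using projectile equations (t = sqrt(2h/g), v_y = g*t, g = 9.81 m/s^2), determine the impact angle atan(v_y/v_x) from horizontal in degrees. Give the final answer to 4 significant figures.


t = sqrt(2*0.5540/9.81) = 0.336074 s
v_y = 9.81 * 0.336074 = 3.29689 m/s
angle = atan(3.29689 / 4.1650) = 38.36 deg


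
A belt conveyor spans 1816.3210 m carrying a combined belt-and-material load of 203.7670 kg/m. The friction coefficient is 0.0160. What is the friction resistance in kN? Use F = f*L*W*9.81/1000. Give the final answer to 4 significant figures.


F = 0.0160 * 1816.3210 * 203.7670 * 9.81 / 1000
F = 58.09 kN


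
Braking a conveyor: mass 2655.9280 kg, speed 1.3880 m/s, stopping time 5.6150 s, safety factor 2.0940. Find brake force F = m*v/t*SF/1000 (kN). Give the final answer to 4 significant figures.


F = 2655.9280 * 1.3880 / 5.6150 * 2.0940 / 1000
F = 1.375 kN


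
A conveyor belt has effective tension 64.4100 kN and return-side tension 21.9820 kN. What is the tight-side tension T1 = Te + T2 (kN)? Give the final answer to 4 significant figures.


T1 = Te + T2 = 64.4100 + 21.9820
T1 = 86.39 kN


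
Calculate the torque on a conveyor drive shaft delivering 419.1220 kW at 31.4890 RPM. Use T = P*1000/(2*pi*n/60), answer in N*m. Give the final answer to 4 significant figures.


omega = 2*pi*31.4890/60 = 3.29752 rad/s
T = 419.1220*1000 / 3.29752
T = 127100 N*m


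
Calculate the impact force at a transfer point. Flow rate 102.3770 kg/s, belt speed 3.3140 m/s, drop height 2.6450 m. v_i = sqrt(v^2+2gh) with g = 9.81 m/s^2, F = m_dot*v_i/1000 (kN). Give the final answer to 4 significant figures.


v_i = sqrt(3.3140^2 + 2*9.81*2.6450) = 7.92953 m/s
F = 102.3770 * 7.92953 / 1000
F = 0.8118 kN


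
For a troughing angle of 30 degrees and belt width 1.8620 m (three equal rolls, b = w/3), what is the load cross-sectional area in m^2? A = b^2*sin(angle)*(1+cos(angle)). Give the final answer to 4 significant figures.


b = 1.8620/3 = 0.620667 m
A = 0.620667^2 * sin(30 deg) * (1 + cos(30 deg))
A = 0.3594 m^2


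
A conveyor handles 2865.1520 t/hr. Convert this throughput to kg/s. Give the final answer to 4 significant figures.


m_dot = 2865.1520 * 1000 / 3600
m_dot = 795.9 kg/s


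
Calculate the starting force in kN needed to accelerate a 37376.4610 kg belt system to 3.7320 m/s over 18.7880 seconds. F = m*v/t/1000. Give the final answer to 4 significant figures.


F = 37376.4610 * 3.7320 / 18.7880 / 1000
F = 7.424 kN


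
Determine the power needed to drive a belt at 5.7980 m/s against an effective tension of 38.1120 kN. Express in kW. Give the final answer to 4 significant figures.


P = Te * v = 38.1120 * 5.7980
P = 221.0 kW


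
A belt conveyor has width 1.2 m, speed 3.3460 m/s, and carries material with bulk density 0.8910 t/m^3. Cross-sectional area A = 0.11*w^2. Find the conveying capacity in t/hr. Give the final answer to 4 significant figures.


A = 0.11 * 1.2^2 = 0.1584 m^2
C = 0.1584 * 3.3460 * 0.8910 * 3600
C = 1700 t/hr


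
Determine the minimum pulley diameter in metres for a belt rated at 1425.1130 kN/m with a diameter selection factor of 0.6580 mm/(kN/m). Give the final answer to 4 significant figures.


D = 1425.1130 * 0.6580 / 1000
D = 0.9377 m


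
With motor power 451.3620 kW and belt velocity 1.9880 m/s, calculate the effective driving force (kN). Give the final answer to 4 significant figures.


Te = P / v = 451.3620 / 1.9880
Te = 227.0 kN


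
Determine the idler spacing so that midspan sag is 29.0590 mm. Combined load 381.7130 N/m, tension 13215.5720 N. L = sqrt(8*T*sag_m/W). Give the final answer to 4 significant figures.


sag = 29.0590/1000 = 0.029059 m
L = sqrt(8 * 13215.5720 * 0.029059 / 381.7130)
L = 2.837 m


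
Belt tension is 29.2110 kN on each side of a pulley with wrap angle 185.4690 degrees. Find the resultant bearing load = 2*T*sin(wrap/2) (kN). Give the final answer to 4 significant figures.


F = 2 * 29.2110 * sin(185.4690/2 deg)
F = 58.36 kN


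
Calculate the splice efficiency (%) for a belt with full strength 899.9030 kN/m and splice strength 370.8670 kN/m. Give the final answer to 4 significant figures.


Eff = 370.8670 / 899.9030 * 100
Eff = 41.21 %


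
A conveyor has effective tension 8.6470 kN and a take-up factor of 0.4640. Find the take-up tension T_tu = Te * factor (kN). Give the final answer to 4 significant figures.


T_tu = 8.6470 * 0.4640
T_tu = 4.012 kN


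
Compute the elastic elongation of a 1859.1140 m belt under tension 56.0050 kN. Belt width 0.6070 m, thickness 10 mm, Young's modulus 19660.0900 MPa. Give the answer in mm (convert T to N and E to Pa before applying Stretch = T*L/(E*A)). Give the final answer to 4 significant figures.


A = 0.6070 * 0.01 = 0.00607 m^2
Stretch = 56.0050*1000 * 1859.1140 / (19660.0900e6 * 0.00607) * 1000
Stretch = 872.5 mm


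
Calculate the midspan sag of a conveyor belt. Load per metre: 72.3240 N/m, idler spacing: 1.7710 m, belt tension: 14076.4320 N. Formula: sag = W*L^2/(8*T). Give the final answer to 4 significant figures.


sag = 72.3240 * 1.7710^2 / (8 * 14076.4320)
sag = 0.002014 m


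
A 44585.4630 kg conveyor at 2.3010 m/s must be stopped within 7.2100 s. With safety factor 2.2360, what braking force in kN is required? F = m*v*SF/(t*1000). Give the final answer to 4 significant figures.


F = 44585.4630 * 2.3010 / 7.2100 * 2.2360 / 1000
F = 31.82 kN


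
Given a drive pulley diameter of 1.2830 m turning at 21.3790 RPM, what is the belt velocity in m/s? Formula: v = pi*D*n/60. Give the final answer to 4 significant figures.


v = pi * 1.2830 * 21.3790 / 60
v = 1.436 m/s


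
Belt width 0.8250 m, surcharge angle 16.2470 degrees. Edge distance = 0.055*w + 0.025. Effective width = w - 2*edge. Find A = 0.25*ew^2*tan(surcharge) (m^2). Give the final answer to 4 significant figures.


edge = 0.055*0.8250 + 0.025 = 0.070375 m
ew = 0.8250 - 2*0.070375 = 0.68425 m
A = 0.25 * 0.68425^2 * tan(16.2470 deg)
A = 0.03411 m^2


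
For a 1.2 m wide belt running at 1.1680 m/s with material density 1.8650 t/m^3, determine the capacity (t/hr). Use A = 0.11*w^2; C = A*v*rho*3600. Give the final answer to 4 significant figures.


A = 0.11 * 1.2^2 = 0.1584 m^2
C = 0.1584 * 1.1680 * 1.8650 * 3600
C = 1242 t/hr


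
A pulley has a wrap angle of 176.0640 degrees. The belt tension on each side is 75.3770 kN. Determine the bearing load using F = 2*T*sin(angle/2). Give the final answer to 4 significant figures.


F = 2 * 75.3770 * sin(176.0640/2 deg)
F = 150.7 kN


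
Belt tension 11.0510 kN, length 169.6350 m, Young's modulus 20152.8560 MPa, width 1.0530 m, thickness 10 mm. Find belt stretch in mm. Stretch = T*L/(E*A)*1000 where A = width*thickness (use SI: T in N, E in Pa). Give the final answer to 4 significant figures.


A = 1.0530 * 0.01 = 0.01053 m^2
Stretch = 11.0510*1000 * 169.6350 / (20152.8560e6 * 0.01053) * 1000
Stretch = 8.834 mm


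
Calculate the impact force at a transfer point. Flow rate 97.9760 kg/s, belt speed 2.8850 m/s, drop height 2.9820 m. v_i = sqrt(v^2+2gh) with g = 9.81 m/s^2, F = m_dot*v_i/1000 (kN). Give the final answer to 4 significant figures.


v_i = sqrt(2.8850^2 + 2*9.81*2.9820) = 8.17497 m/s
F = 97.9760 * 8.17497 / 1000
F = 0.8010 kN


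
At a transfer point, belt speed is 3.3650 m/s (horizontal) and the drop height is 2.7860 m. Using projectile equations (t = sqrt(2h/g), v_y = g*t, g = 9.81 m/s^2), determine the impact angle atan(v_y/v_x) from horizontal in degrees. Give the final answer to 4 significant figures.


t = sqrt(2*2.7860/9.81) = 0.753652 s
v_y = 9.81 * 0.753652 = 7.39333 m/s
angle = atan(7.39333 / 3.3650) = 65.53 deg


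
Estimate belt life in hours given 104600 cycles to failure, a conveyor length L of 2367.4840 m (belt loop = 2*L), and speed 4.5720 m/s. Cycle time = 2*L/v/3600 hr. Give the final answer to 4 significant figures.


cycle_time = 2 * 2367.4840 / 4.5720 / 3600 = 0.287679 hr
life = 104600 * 0.287679 = 30090 hours


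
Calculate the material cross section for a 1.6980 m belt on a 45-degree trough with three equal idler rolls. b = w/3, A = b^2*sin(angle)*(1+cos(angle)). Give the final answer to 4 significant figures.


b = 1.6980/3 = 0.566 m
A = 0.566^2 * sin(45 deg) * (1 + cos(45 deg))
A = 0.3867 m^2


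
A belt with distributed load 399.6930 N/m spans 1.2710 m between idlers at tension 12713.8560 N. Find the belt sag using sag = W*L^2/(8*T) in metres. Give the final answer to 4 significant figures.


sag = 399.6930 * 1.2710^2 / (8 * 12713.8560)
sag = 0.006348 m


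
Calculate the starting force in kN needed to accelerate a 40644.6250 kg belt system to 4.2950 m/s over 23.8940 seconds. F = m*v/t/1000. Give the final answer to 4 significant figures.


F = 40644.6250 * 4.2950 / 23.8940 / 1000
F = 7.306 kN


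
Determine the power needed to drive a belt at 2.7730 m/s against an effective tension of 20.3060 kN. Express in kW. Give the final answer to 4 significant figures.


P = Te * v = 20.3060 * 2.7730
P = 56.31 kW


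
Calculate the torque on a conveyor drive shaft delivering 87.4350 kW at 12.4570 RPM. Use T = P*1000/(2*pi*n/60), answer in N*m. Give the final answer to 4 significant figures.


omega = 2*pi*12.4570/60 = 1.30449 rad/s
T = 87.4350*1000 / 1.30449
T = 67030 N*m


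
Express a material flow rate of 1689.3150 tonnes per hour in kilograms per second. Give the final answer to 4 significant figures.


m_dot = 1689.3150 * 1000 / 3600
m_dot = 469.3 kg/s


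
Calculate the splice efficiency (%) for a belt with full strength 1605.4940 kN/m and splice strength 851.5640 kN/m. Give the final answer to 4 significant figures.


Eff = 851.5640 / 1605.4940 * 100
Eff = 53.04 %


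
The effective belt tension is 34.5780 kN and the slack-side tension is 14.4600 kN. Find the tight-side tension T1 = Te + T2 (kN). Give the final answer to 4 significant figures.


T1 = Te + T2 = 34.5780 + 14.4600
T1 = 49.04 kN


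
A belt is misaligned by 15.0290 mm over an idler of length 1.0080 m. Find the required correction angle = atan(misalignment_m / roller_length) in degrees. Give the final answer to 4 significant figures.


misalign_m = 15.0290 / 1000 = 0.015029 m
angle = atan(0.015029 / 1.0080)
angle = 0.8542 deg


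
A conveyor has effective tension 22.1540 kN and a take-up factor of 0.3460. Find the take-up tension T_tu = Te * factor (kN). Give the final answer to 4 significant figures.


T_tu = 22.1540 * 0.3460
T_tu = 7.665 kN


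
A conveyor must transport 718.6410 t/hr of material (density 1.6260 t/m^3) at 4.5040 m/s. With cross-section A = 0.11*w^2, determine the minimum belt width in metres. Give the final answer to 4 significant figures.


A_req = 718.6410 / (4.5040 * 1.6260 * 3600) = 0.0272578 m^2
w = sqrt(0.0272578 / 0.11)
w = 0.4978 m


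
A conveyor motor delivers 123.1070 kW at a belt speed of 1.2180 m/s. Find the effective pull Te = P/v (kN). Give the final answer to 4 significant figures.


Te = P / v = 123.1070 / 1.2180
Te = 101.1 kN


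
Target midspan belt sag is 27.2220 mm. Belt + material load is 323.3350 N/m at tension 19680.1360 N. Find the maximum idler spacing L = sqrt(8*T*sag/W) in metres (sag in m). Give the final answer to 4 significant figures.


sag = 27.2220/1000 = 0.027222 m
L = sqrt(8 * 19680.1360 * 0.027222 / 323.3350)
L = 3.641 m


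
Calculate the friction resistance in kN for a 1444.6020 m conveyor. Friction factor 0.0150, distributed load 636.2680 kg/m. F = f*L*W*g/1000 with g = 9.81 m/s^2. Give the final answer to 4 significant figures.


F = 0.0150 * 1444.6020 * 636.2680 * 9.81 / 1000
F = 135.3 kN


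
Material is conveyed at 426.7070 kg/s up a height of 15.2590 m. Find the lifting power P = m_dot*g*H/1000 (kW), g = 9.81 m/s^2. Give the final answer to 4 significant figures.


P = 426.7070 * 9.81 * 15.2590 / 1000
P = 63.87 kW


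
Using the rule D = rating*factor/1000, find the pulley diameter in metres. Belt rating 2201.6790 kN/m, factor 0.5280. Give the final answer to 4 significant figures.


D = 2201.6790 * 0.5280 / 1000
D = 1.162 m


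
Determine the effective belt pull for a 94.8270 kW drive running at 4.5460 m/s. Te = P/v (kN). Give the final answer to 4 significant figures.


Te = P / v = 94.8270 / 4.5460
Te = 20.86 kN


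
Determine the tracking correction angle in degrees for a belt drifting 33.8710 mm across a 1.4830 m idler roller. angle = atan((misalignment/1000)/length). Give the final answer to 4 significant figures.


misalign_m = 33.8710 / 1000 = 0.033871 m
angle = atan(0.033871 / 1.4830)
angle = 1.308 deg


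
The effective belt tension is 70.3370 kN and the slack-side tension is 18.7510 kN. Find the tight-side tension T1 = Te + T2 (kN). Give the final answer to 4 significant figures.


T1 = Te + T2 = 70.3370 + 18.7510
T1 = 89.09 kN


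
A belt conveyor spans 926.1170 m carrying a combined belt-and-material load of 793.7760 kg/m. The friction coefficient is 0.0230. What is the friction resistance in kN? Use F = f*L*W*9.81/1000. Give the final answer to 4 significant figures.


F = 0.0230 * 926.1170 * 793.7760 * 9.81 / 1000
F = 165.9 kN


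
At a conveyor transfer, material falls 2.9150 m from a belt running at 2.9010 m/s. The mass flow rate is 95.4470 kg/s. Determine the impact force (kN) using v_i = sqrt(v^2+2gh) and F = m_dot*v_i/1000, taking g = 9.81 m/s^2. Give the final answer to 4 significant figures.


v_i = sqrt(2.9010^2 + 2*9.81*2.9150) = 8.09988 m/s
F = 95.4470 * 8.09988 / 1000
F = 0.7731 kN


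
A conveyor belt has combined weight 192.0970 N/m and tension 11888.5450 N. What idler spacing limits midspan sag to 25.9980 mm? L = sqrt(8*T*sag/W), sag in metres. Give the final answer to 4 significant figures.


sag = 25.9980/1000 = 0.025998 m
L = sqrt(8 * 11888.5450 * 0.025998 / 192.0970)
L = 3.588 m


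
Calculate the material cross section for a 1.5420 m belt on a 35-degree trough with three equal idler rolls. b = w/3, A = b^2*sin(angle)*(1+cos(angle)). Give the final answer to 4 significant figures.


b = 1.5420/3 = 0.514 m
A = 0.514^2 * sin(35 deg) * (1 + cos(35 deg))
A = 0.2757 m^2


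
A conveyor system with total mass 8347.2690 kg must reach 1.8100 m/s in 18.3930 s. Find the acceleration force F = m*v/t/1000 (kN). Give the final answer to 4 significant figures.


F = 8347.2690 * 1.8100 / 18.3930 / 1000
F = 0.8214 kN


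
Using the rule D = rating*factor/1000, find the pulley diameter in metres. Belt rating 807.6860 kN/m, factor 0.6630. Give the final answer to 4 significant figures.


D = 807.6860 * 0.6630 / 1000
D = 0.5355 m


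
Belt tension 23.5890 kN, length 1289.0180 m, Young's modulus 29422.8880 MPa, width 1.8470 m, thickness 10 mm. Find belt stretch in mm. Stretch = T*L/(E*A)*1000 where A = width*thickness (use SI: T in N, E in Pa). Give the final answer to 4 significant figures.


A = 1.8470 * 0.01 = 0.01847 m^2
Stretch = 23.5890*1000 * 1289.0180 / (29422.8880e6 * 0.01847) * 1000
Stretch = 55.95 mm


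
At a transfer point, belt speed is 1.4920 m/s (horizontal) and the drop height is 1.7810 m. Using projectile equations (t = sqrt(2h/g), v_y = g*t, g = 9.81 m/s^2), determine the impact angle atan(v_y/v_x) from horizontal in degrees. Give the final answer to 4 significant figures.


t = sqrt(2*1.7810/9.81) = 0.602577 s
v_y = 9.81 * 0.602577 = 5.91128 m/s
angle = atan(5.91128 / 1.4920) = 75.83 deg


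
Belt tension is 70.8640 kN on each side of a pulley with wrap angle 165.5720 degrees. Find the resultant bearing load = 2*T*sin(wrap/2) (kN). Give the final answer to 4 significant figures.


F = 2 * 70.8640 * sin(165.5720/2 deg)
F = 140.6 kN


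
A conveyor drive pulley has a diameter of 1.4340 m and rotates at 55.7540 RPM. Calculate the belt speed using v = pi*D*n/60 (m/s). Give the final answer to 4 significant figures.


v = pi * 1.4340 * 55.7540 / 60
v = 4.186 m/s


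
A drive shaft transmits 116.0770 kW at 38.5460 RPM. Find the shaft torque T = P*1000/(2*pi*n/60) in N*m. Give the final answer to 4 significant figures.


omega = 2*pi*38.5460/60 = 4.03653 rad/s
T = 116.0770*1000 / 4.03653
T = 28760 N*m


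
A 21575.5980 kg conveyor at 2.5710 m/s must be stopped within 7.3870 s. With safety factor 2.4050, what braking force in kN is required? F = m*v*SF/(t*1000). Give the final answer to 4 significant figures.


F = 21575.5980 * 2.5710 / 7.3870 * 2.4050 / 1000
F = 18.06 kN


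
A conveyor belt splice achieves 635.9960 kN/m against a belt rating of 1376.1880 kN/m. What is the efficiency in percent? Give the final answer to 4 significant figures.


Eff = 635.9960 / 1376.1880 * 100
Eff = 46.21 %


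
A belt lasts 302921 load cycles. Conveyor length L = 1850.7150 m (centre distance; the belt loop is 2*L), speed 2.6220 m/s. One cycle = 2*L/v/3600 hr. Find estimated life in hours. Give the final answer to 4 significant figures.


cycle_time = 2 * 1850.7150 / 2.6220 / 3600 = 0.392134 hr
life = 302921 * 0.392134 = 118800 hours


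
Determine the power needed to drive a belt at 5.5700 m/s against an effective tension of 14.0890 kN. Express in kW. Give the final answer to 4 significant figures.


P = Te * v = 14.0890 * 5.5700
P = 78.48 kW


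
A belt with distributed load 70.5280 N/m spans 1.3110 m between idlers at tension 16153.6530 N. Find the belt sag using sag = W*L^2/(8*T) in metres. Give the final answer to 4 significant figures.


sag = 70.5280 * 1.3110^2 / (8 * 16153.6530)
sag = 0.0009380 m


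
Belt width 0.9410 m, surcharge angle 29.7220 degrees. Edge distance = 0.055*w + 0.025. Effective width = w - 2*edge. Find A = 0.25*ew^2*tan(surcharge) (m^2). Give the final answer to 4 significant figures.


edge = 0.055*0.9410 + 0.025 = 0.076755 m
ew = 0.9410 - 2*0.076755 = 0.78749 m
A = 0.25 * 0.78749^2 * tan(29.7220 deg)
A = 0.08851 m^2


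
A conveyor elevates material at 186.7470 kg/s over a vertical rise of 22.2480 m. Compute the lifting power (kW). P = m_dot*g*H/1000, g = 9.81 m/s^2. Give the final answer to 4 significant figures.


P = 186.7470 * 9.81 * 22.2480 / 1000
P = 40.76 kW


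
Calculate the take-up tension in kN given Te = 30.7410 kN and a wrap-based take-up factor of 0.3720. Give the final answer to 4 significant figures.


T_tu = 30.7410 * 0.3720
T_tu = 11.44 kN


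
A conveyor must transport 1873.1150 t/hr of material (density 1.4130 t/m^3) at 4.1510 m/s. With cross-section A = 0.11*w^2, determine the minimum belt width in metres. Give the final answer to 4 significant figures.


A_req = 1873.1150 / (4.1510 * 1.4130 * 3600) = 0.0887089 m^2
w = sqrt(0.0887089 / 0.11)
w = 0.8980 m


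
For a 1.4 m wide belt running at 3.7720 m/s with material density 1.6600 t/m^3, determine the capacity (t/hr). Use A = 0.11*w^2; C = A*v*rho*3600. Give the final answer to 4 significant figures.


A = 0.11 * 1.4^2 = 0.2156 m^2
C = 0.2156 * 3.7720 * 1.6600 * 3600
C = 4860 t/hr


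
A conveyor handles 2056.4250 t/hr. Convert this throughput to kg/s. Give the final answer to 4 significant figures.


m_dot = 2056.4250 * 1000 / 3600
m_dot = 571.2 kg/s


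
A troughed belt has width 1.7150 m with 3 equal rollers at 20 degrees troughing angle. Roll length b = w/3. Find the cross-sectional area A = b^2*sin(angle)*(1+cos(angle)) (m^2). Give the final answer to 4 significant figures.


b = 1.7150/3 = 0.571667 m
A = 0.571667^2 * sin(20 deg) * (1 + cos(20 deg))
A = 0.2168 m^2


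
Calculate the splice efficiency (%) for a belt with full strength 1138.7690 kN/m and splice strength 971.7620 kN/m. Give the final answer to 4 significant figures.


Eff = 971.7620 / 1138.7690 * 100
Eff = 85.33 %


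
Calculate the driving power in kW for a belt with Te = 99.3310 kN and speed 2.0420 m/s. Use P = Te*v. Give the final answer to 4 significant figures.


P = Te * v = 99.3310 * 2.0420
P = 202.8 kW


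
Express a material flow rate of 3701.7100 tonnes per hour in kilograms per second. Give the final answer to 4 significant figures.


m_dot = 3701.7100 * 1000 / 3600
m_dot = 1028 kg/s


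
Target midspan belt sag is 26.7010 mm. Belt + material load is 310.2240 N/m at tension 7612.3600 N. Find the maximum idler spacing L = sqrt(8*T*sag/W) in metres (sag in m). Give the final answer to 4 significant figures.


sag = 26.7010/1000 = 0.026701 m
L = sqrt(8 * 7612.3600 * 0.026701 / 310.2240)
L = 2.289 m


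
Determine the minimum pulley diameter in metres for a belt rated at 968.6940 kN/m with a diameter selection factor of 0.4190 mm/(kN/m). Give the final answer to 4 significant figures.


D = 968.6940 * 0.4190 / 1000
D = 0.4059 m


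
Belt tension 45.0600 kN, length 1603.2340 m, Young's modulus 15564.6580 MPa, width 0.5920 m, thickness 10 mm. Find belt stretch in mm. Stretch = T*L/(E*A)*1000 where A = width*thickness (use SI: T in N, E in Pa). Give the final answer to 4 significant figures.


A = 0.5920 * 0.01 = 0.00592 m^2
Stretch = 45.0600*1000 * 1603.2340 / (15564.6580e6 * 0.00592) * 1000
Stretch = 784.0 mm


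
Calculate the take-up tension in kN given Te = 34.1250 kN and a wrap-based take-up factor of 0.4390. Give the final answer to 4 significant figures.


T_tu = 34.1250 * 0.4390
T_tu = 14.98 kN


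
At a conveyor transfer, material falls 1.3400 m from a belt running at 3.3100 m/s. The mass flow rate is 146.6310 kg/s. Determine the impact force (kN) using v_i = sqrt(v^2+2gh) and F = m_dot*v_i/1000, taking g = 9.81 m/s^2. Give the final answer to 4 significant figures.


v_i = sqrt(3.3100^2 + 2*9.81*1.3400) = 6.10302 m/s
F = 146.6310 * 6.10302 / 1000
F = 0.8949 kN


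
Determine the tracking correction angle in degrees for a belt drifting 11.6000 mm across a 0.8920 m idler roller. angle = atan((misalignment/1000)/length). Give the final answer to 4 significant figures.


misalign_m = 11.6000 / 1000 = 0.011600 m
angle = atan(0.011600 / 0.8920)
angle = 0.7451 deg


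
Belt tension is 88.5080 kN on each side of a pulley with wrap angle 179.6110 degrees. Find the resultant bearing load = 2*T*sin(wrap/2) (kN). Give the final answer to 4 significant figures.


F = 2 * 88.5080 * sin(179.6110/2 deg)
F = 177.0 kN


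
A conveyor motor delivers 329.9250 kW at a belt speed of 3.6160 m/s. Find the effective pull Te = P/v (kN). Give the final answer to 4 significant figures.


Te = P / v = 329.9250 / 3.6160
Te = 91.24 kN


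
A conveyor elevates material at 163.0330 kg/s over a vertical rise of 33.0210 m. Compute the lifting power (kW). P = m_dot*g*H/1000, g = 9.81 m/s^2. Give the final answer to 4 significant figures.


P = 163.0330 * 9.81 * 33.0210 / 1000
P = 52.81 kW


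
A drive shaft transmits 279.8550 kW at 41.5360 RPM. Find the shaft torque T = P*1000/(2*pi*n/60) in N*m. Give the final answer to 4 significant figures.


omega = 2*pi*41.5360/60 = 4.34964 rad/s
T = 279.8550*1000 / 4.34964
T = 64340 N*m


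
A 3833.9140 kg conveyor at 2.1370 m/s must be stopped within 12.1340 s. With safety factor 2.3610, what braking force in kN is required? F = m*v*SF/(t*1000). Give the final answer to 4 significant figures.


F = 3833.9140 * 2.1370 / 12.1340 * 2.3610 / 1000
F = 1.594 kN


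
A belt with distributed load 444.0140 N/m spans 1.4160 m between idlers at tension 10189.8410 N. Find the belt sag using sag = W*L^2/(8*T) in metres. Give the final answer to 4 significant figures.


sag = 444.0140 * 1.4160^2 / (8 * 10189.8410)
sag = 0.01092 m
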